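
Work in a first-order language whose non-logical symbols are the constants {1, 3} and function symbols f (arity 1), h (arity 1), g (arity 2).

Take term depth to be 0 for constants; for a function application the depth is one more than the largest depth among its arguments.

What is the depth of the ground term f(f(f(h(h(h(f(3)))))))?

depth(f(3)) = 1 + depth(3) = 1 + 0 = 1
depth(h(f(3))) = 1 + depth(f(3)) = 1 + 1 = 2
depth(h(h(f(3)))) = 1 + depth(h(f(3))) = 1 + 2 = 3
depth(h(h(h(f(3))))) = 1 + depth(h(h(f(3)))) = 1 + 3 = 4
depth(f(h(h(h(f(3)))))) = 1 + depth(h(h(h(f(3))))) = 1 + 4 = 5
depth(f(f(h(h(h(f(3))))))) = 1 + depth(f(h(h(h(f(3)))))) = 1 + 5 = 6
depth(f(f(f(h(h(h(f(3)))))))) = 1 + depth(f(f(h(h(h(f(3))))))) = 1 + 6 = 7

7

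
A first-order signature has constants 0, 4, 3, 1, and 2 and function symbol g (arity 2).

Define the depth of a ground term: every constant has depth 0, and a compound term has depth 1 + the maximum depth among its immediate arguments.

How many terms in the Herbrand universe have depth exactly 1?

25

Let N_k count ground terms of depth at most k. Each non-constant term of depth ≤ k is some function symbol applied to depth-≤(k−1) arguments, giving N_k = 5 + N_{k-1}^2.
N_0 = 5
N_1 = 5 + 5^2 = 30
Terms of depth exactly 1: N_1 − N_0 = 30 − 5 = 25.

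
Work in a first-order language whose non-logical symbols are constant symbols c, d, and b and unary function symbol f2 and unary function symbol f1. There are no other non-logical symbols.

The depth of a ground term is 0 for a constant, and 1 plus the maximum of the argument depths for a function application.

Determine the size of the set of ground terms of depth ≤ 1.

Count level by level. With function symbols f2/1, f1/1, the terms of depth ≤ k are the 3 constants together with each function applied to depth-≤(k−1) tuples, so N_k = 3 + N_{k-1} + N_{k-1}.
N_0 = 3
N_1 = 3 + 3 + 3 = 9

9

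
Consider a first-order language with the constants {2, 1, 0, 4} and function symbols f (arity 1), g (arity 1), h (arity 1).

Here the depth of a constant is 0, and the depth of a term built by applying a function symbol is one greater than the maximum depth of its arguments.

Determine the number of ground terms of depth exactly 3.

Count level by level. With function symbols f/1, g/1, h/1, the terms of depth ≤ k are the 4 constants together with each function applied to depth-≤(k−1) tuples, so N_k = 4 + N_{k-1} + N_{k-1} + N_{k-1}.
N_0 = 4
N_1 = 4 + 4 + 4 + 4 = 16
N_2 = 4 + 16 + 16 + 16 = 52
N_3 = 4 + 52 + 52 + 52 = 160
Terms of depth exactly 3: N_3 − N_2 = 160 − 52 = 108.

108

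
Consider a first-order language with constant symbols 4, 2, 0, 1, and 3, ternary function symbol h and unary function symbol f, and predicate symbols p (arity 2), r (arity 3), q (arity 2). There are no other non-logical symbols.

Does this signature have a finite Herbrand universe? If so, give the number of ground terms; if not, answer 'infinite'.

infinite

The signature has at least one function symbol (h, arity 3) and at least one constant (4).
Iterating h gives infinitely many distinct ground terms: 4, h(4, 4, 4), h(h(4, 4, 4), h(4, 4, 4), h(4, 4, 4)), ...
So the Herbrand universe is infinite.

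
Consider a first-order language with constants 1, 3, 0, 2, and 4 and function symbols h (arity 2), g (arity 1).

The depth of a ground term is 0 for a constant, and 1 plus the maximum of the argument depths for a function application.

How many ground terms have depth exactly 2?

If N_k denotes the number of depth-≤k ground terms, the 5 constants give N_0 = 5, and each function symbol of arity r contributes N_{k-1}^r new terms at level k: N_k = 5 + N_{k-1}^2 + N_{k-1}.
N_0 = 5
N_1 = 5 + 5^2 + 5 = 35
N_2 = 5 + 35^2 + 35 = 1265
Terms of depth exactly 2: N_2 − N_1 = 1265 − 35 = 1230.

1230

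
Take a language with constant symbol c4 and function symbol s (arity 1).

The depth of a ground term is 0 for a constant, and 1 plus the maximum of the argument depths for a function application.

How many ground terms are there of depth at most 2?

3

Let N_k = |{terms of depth ≤ k}|. Then N_0 = 1 and N_k = 1 + N_{k-1} for k ≥ 1 (one summand per function symbol, arity giving the exponent).
N_0 = 1
N_1 = 1 + 1 = 2
N_2 = 1 + 2 = 3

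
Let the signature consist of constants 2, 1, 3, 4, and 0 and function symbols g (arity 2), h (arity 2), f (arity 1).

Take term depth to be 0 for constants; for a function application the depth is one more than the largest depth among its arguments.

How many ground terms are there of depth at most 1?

60

If N_k denotes the number of depth-≤k ground terms, the 5 constants give N_0 = 5, and each function symbol of arity r contributes N_{k-1}^r new terms at level k: N_k = 5 + N_{k-1}^2 + N_{k-1}^2 + N_{k-1}.
N_0 = 5
N_1 = 5 + 5^2 + 5^2 + 5 = 60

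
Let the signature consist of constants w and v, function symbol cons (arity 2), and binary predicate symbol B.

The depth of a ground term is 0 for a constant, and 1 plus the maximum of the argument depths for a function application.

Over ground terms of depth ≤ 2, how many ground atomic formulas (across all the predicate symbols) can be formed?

First count ground terms of depth ≤ 2.
Let N_k = |{terms of depth ≤ k}|. Then N_0 = 2 and N_k = 2 + N_{k-1}^2 for k ≥ 1 (one summand per function symbol, arity giving the exponent).
N_0 = 2
N_1 = 2 + 2^2 = 6
N_2 = 2 + 6^2 = 38
So |H| = 38.
Ground atoms are formed by filling each argument slot of a predicate with a term from H, so an r-ary predicate gives |H|^r atoms:
  B: 38^2 = 1444
Total ground atoms: 1444.

1444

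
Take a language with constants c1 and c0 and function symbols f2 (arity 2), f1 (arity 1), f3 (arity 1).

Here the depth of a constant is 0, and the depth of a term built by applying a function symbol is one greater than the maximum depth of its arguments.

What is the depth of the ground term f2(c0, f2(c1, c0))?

2

depth(f2(c1, c0)) = 1 + max(0, 0) = 1
depth(f2(c0, f2(c1, c0))) = 1 + max(0, 1) = 2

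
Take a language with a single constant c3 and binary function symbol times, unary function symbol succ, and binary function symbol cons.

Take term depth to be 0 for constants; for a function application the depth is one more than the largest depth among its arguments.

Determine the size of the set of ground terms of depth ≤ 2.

37

Count level by level. With function symbols times/2, succ/1, cons/2, the terms of depth ≤ k are the 1 constant together with each function applied to depth-≤(k−1) tuples, so N_k = 1 + N_{k-1}^2 + N_{k-1} + N_{k-1}^2.
N_0 = 1
N_1 = 1 + 1^2 + 1 + 1^2 = 4
N_2 = 1 + 4^2 + 4 + 4^2 = 37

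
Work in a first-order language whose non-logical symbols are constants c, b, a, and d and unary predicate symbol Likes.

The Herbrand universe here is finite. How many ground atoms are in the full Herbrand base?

4

With no function symbols, the Herbrand universe is just the 4 constants.
Ground atoms per predicate: Likes: 4.
Herbrand base size = 4 = 4.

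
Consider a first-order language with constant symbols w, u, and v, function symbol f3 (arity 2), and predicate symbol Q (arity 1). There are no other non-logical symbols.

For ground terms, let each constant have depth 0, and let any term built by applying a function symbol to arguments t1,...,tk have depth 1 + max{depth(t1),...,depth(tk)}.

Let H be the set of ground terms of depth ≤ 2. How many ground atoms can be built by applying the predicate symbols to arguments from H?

147

First count ground terms of depth ≤ 2.
Let N_k count ground terms of depth at most k. Each non-constant term of depth ≤ k is some function symbol applied to depth-≤(k−1) arguments, giving N_k = 3 + N_{k-1}^2.
N_0 = 3
N_1 = 3 + 3^2 = 12
N_2 = 3 + 12^2 = 147
So |H| = 147.
A ground atom is a predicate applied to a tuple of terms from H, so the count is the sum over predicates of |H|^arity:
  Q: 147
Total ground atoms: 147.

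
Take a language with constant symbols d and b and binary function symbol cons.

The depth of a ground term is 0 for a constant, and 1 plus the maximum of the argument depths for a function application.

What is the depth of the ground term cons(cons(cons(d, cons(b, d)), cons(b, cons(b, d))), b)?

depth(cons(b, d)) = 1 + max(0, 0) = 1
depth(cons(d, cons(b, d))) = 1 + max(0, 1) = 2
depth(cons(b, cons(b, d))) = 1 + max(0, 1) = 2
depth(cons(cons(d, cons(b, d)), cons(b, cons(b, d)))) = 1 + max(2, 2) = 3
depth(cons(cons(cons(d, cons(b, d)), cons(b, cons(b, d))), b)) = 1 + max(3, 0) = 4

4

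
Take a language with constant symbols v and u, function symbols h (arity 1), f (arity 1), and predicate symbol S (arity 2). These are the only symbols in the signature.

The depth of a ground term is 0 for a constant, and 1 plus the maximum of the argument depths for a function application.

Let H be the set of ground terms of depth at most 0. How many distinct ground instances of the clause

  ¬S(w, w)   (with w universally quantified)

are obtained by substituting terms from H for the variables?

Ground terms of depth ≤ 0:
  Count level by level. With function symbols h/1, f/1, the terms of depth ≤ k are the 2 constants together with each function applied to depth-≤(k−1) tuples, so N_k = 2 + N_{k-1} + N_{k-1}.
  N_0 = 2
  Explicitly: v, u.
So there are 2 ground terms available for substitution.
The clause has 1 distinct variable (w), which appears in the body. In the free term algebra distinct substitutions yield syntactically distinct ground instances.
Number of ground instances = 2.

2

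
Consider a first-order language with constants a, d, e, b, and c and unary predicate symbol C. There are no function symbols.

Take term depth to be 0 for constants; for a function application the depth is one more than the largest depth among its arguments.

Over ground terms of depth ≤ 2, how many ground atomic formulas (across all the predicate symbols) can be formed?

5

First count ground terms of depth ≤ 2.
With no function symbols every ground term is a constant, so there are exactly 5 ground terms at every depth bound.
N_0 = 5
N_1 = 5
N_2 = 5
So |H| = 5.
For each predicate symbol, the number of ground atoms is |H| raised to its arity; summing:
  C: 5
Total ground atoms: 5.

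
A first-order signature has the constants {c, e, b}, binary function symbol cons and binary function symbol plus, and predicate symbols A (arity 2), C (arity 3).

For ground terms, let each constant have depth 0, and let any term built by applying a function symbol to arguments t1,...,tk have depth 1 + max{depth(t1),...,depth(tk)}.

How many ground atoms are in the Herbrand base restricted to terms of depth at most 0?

First count ground terms of depth ≤ 0.
If N_k denotes the number of depth-≤k ground terms, the 3 constants give N_0 = 3, and each function symbol of arity r contributes N_{k-1}^r new terms at level k: N_k = 3 + N_{k-1}^2 + N_{k-1}^2.
N_0 = 3
So |H| = 3.
Ground atoms are formed by filling each argument slot of a predicate with a term from H, so an r-ary predicate gives |H|^r atoms:
  A: 3^2 = 9;  C: 3^3 = 27
Total ground atoms: 9 + 27 = 36.

36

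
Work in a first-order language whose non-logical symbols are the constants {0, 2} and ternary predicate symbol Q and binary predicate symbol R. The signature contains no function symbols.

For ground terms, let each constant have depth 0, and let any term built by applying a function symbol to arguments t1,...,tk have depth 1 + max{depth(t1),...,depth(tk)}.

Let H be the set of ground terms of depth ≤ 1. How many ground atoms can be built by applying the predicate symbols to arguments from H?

12

First count ground terms of depth ≤ 1.
With no function symbols every ground term is a constant, so there are exactly 2 ground terms at every depth bound.
N_0 = 2
N_1 = 2
Explicitly: 0, 2.
So |H| = 2.
A ground atom is a predicate applied to a tuple of terms from H, so the count is the sum over predicates of |H|^arity:
  Q: 2^3 = 8;  R: 2^2 = 4
Total ground atoms: 8 + 4 = 12.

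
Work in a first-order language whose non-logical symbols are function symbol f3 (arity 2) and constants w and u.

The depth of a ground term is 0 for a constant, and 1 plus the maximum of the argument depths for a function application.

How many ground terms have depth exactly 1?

Let N_k count ground terms of depth at most k. Each non-constant term of depth ≤ k is some function symbol applied to depth-≤(k−1) arguments, giving N_k = 2 + N_{k-1}^2.
N_0 = 2
N_1 = 2 + 2^2 = 6
Terms of depth exactly 1: N_1 − N_0 = 6 − 2 = 4.

4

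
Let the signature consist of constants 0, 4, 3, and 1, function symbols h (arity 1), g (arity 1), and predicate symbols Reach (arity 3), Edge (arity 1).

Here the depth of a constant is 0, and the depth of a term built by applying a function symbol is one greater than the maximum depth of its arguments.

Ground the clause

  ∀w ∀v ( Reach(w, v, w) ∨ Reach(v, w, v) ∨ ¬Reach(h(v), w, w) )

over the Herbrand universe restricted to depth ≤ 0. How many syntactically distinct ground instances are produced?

16

Ground terms of depth ≤ 0:
  Write N_k for the number of ground terms of depth ≤ k. A term of depth ≤ k is either a constant or a function symbol applied to arguments of depth ≤ k−1, so N_k = 4 + N_{k-1} + N_{k-1}.
  N_0 = 4
  Explicitly: 0, 4, 3, 1.
So there are 4 ground terms available for substitution.
The clause has 2 distinct variables (w, v), each appearing in the body. In the free term algebra distinct substitutions yield syntactically distinct ground instances.
Number of ground instances = 4^2 = 16.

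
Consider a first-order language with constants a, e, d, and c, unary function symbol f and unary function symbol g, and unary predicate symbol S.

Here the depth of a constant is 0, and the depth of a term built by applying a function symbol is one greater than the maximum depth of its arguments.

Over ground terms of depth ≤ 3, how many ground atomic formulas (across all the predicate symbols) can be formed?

First count ground terms of depth ≤ 3.
Count level by level. With function symbols f/1, g/1, the terms of depth ≤ k are the 4 constants together with each function applied to depth-≤(k−1) tuples, so N_k = 4 + N_{k-1} + N_{k-1}.
N_0 = 4
N_1 = 4 + 4 + 4 = 12
N_2 = 4 + 12 + 12 = 28
N_3 = 4 + 28 + 28 = 60
So |H| = 60.
Each predicate of arity r yields |H|^r ground atoms (one per choice of an r-tuple from H):
  S: 60
Total ground atoms: 60.

60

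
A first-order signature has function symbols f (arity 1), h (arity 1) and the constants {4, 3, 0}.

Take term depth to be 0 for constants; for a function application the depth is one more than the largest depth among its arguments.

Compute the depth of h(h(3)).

depth(h(3)) = 1 + depth(3) = 1 + 0 = 1
depth(h(h(3))) = 1 + depth(h(3)) = 1 + 1 = 2

2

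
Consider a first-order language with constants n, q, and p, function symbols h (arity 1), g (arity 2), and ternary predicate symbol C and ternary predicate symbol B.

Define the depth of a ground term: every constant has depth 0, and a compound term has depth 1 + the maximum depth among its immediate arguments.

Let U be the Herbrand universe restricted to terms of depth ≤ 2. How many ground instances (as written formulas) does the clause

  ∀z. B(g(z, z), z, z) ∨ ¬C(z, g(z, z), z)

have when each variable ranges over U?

Ground terms of depth ≤ 2:
  Write N_k for the number of ground terms of depth ≤ k. A term of depth ≤ k is either a constant or a function symbol applied to arguments of depth ≤ k−1, so N_k = 3 + N_{k-1} + N_{k-1}^2.
  N_0 = 3
  N_1 = 3 + 3 + 3^2 = 15
  N_2 = 3 + 15 + 15^2 = 243
So there are 243 ground terms available for substitution.
The body mentions the single quantified variable z; since ground terms form a free algebra, no two substitutions collapse to the same formula.
Number of ground instances = 243.

243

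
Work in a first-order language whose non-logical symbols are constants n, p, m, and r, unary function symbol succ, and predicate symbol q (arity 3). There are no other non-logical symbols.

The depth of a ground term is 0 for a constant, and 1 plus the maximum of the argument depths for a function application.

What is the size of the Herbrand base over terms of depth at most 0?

64

First count ground terms of depth ≤ 0.
Let N_k = |{terms of depth ≤ k}|. Then N_0 = 4 and N_k = 4 + N_{k-1} for k ≥ 1 (one summand per function symbol, arity giving the exponent).
N_0 = 4
Explicitly: n, p, m, r.
So |H| = 4.
A ground atom is a predicate applied to a tuple of terms from H, so the count is the sum over predicates of |H|^arity:
  q: 4^3 = 64
Total ground atoms: 64.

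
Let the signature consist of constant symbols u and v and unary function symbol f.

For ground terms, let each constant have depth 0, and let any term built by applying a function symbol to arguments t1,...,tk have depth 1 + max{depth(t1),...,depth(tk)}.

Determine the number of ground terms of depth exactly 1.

Count level by level. With function symbols f/1, the terms of depth ≤ k are the 2 constants together with each function applied to depth-≤(k−1) tuples, so N_k = 2 + N_{k-1}.
N_0 = 2
N_1 = 2 + 2 = 4
Terms of depth exactly 1: N_1 − N_0 = 4 − 2 = 2.

2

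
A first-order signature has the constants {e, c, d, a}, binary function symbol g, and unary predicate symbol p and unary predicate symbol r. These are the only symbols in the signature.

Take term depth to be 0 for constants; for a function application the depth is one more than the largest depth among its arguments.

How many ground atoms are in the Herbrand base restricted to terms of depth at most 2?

808

First count ground terms of depth ≤ 2.
Count level by level. With function symbols g/2, the terms of depth ≤ k are the 4 constants together with each function applied to depth-≤(k−1) tuples, so N_k = 4 + N_{k-1}^2.
N_0 = 4
N_1 = 4 + 4^2 = 20
N_2 = 4 + 20^2 = 404
So |H| = 404.
A ground atom is a predicate applied to a tuple of terms from H, so the count is the sum over predicates of |H|^arity:
  p: 404;  r: 404
Total ground atoms: 404 + 404 = 808.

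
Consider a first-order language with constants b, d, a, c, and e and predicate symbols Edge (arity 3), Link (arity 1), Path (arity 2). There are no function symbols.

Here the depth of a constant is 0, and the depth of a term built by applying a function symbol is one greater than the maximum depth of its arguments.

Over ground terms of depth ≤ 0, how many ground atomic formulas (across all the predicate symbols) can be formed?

First count ground terms of depth ≤ 0.
With no function symbols every ground term is a constant, so there are exactly 5 ground terms at every depth bound.
N_0 = 5
So |H| = 5.
A ground atom is a predicate applied to a tuple of terms from H, so the count is the sum over predicates of |H|^arity:
  Edge: 5^3 = 125;  Link: 5;  Path: 5^2 = 25
Total ground atoms: 125 + 5 + 25 = 155.

155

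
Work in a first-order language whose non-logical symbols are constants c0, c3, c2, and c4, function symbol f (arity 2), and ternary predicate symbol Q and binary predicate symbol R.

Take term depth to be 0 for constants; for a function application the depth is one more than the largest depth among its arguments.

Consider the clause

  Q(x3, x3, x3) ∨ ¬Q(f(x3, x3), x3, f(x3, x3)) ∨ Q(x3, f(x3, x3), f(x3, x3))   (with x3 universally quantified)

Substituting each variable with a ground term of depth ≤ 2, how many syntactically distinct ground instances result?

404

Ground terms of depth ≤ 2:
  Write N_k for the number of ground terms of depth ≤ k. A term of depth ≤ k is either a constant or a function symbol applied to arguments of depth ≤ k−1, so N_k = 4 + N_{k-1}^2.
  N_0 = 4
  N_1 = 4 + 4^2 = 20
  N_2 = 4 + 20^2 = 404
So there are 404 ground terms available for substitution.
The body mentions the single quantified variable x3; since ground terms form a free algebra, no two substitutions collapse to the same formula.
Number of ground instances = 404.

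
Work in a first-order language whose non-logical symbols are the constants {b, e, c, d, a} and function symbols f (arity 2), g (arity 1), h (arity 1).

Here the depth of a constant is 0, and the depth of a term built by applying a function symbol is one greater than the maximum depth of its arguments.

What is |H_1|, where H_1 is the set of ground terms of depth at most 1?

If N_k denotes the number of depth-≤k ground terms, the 5 constants give N_0 = 5, and each function symbol of arity r contributes N_{k-1}^r new terms at level k: N_k = 5 + N_{k-1}^2 + N_{k-1} + N_{k-1}.
N_0 = 5
N_1 = 5 + 5^2 + 5 + 5 = 40

40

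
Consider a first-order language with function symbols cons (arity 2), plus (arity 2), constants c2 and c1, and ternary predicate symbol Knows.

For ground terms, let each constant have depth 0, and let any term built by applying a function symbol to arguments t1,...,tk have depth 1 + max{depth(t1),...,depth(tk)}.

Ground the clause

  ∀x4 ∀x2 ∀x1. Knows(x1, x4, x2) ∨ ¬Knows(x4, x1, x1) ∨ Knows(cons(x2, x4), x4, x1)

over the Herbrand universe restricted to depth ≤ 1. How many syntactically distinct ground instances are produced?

Ground terms of depth ≤ 1:
  Let N_k count ground terms of depth at most k. Each non-constant term of depth ≤ k is some function symbol applied to depth-≤(k−1) arguments, giving N_k = 2 + N_{k-1}^2 + N_{k-1}^2.
  N_0 = 2
  N_1 = 2 + 2^2 + 2^2 = 10
  Explicitly: c2, c1, cons(c2, c2), cons(c2, c1), cons(c1, c2), cons(c1, c1), plus(c2, c2), plus(c2, c1), plus(c1, c2), plus(c1, c1).
So there are 10 ground terms available for substitution.
The body mentions every one of the 3 quantified variables; since ground terms form a free algebra, no two substitutions collapse to the same formula.
Number of ground instances = 10^3 = 1000.

1000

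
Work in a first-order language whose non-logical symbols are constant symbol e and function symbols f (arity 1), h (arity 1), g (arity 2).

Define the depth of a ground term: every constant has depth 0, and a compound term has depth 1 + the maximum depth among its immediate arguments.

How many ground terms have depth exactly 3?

Count level by level. With function symbols f/1, h/1, g/2, the terms of depth ≤ k are the 1 constant together with each function applied to depth-≤(k−1) tuples, so N_k = 1 + N_{k-1} + N_{k-1} + N_{k-1}^2.
N_0 = 1
N_1 = 1 + 1 + 1 + 1^2 = 4
N_2 = 1 + 4 + 4 + 4^2 = 25
N_3 = 1 + 25 + 25 + 25^2 = 676
Terms of depth exactly 3: N_3 − N_2 = 676 − 25 = 651.

651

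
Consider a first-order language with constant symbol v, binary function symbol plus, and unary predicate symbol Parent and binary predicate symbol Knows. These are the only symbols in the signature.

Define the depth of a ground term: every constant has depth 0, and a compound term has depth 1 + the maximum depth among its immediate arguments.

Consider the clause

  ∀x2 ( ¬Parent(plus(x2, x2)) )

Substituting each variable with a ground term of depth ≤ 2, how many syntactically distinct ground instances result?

5

Ground terms of depth ≤ 2:
  If N_k denotes the number of depth-≤k ground terms, the 1 constant gives N_0 = 1, and each function symbol of arity r contributes N_{k-1}^r new terms at level k: N_k = 1 + N_{k-1}^2.
  N_0 = 1
  N_1 = 1 + 1^2 = 2
  N_2 = 1 + 2^2 = 5
  Explicitly: v, plus(v, v), plus(v, plus(v, v)), plus(plus(v, v), v), plus(plus(v, v), plus(v, v)).
So there are 5 ground terms available for substitution.
The body mentions the single quantified variable x2; since ground terms form a free algebra, no two substitutions collapse to the same formula.
Number of ground instances = 5.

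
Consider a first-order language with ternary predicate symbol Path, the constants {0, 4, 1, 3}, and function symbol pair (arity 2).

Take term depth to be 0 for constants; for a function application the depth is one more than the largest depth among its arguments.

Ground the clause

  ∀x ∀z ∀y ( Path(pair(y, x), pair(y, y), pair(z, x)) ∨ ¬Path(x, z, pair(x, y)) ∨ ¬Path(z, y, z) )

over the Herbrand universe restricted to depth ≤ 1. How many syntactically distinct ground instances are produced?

Ground terms of depth ≤ 1:
  Let N_k count ground terms of depth at most k. Each non-constant term of depth ≤ k is some function symbol applied to depth-≤(k−1) arguments, giving N_k = 4 + N_{k-1}^2.
  N_0 = 4
  N_1 = 4 + 4^2 = 20
So there are 20 ground terms available for substitution.
There are 3 variables to instantiate (x, z, y), each occurring in at least one literal, so different choices give different ground instances.
Number of ground instances = 20^3 = 8000.

8000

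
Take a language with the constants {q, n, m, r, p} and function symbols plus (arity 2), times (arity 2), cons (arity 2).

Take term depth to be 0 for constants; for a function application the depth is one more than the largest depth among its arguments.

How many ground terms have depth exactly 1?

Count level by level. With function symbols plus/2, times/2, cons/2, the terms of depth ≤ k are the 5 constants together with each function applied to depth-≤(k−1) tuples, so N_k = 5 + N_{k-1}^2 + N_{k-1}^2 + N_{k-1}^2.
N_0 = 5
N_1 = 5 + 5^2 + 5^2 + 5^2 = 80
Terms of depth exactly 1: N_1 − N_0 = 80 − 5 = 75.

75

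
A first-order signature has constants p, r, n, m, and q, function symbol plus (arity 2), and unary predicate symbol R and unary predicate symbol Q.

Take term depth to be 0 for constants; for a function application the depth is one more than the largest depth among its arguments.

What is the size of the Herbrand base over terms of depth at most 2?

First count ground terms of depth ≤ 2.
Let N_k = |{terms of depth ≤ k}|. Then N_0 = 5 and N_k = 5 + N_{k-1}^2 for k ≥ 1 (one summand per function symbol, arity giving the exponent).
N_0 = 5
N_1 = 5 + 5^2 = 30
N_2 = 5 + 30^2 = 905
So |H| = 905.
For each predicate symbol, the number of ground atoms is |H| raised to its arity; summing:
  R: 905;  Q: 905
Total ground atoms: 905 + 905 = 1810.

1810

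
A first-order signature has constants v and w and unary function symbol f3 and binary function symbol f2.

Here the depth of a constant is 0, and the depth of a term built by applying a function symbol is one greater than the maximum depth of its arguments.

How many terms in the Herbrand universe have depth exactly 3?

5478

Write N_k for the number of ground terms of depth ≤ k. A term of depth ≤ k is either a constant or a function symbol applied to arguments of depth ≤ k−1, so N_k = 2 + N_{k-1} + N_{k-1}^2.
N_0 = 2
N_1 = 2 + 2 + 2^2 = 8
N_2 = 2 + 8 + 8^2 = 74
N_3 = 2 + 74 + 74^2 = 5552
Terms of depth exactly 3: N_3 − N_2 = 5552 − 74 = 5478.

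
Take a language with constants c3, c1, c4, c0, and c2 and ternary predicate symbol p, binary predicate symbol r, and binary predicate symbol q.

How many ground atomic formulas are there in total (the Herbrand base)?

With no function symbols, the Herbrand universe is just the 5 constants.
Ground atoms per predicate: p: 5^3 = 125, r: 5^2 = 25, q: 5^2 = 25.
Herbrand base size = 125 + 25 + 25 = 175.

175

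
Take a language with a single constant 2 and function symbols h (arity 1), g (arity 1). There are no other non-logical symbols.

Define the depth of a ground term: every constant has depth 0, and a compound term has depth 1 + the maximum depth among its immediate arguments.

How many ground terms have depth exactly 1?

2

Write N_k for the number of ground terms of depth ≤ k. A term of depth ≤ k is either a constant or a function symbol applied to arguments of depth ≤ k−1, so N_k = 1 + N_{k-1} + N_{k-1}.
N_0 = 1
N_1 = 1 + 1 + 1 = 3
Terms of depth exactly 1: N_1 − N_0 = 3 − 1 = 2.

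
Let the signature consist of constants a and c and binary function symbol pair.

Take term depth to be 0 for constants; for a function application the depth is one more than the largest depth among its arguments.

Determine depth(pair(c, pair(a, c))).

2

depth(pair(a, c)) = 1 + max(0, 0) = 1
depth(pair(c, pair(a, c))) = 1 + max(0, 1) = 2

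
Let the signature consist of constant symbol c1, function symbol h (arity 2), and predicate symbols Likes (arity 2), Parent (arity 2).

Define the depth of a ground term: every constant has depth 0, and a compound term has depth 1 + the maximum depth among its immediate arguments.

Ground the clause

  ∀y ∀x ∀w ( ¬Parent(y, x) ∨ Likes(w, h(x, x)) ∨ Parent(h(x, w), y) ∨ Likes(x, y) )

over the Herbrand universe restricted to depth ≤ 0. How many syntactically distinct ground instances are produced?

Ground terms of depth ≤ 0:
  Let N_k count ground terms of depth at most k. Each non-constant term of depth ≤ k is some function symbol applied to depth-≤(k−1) arguments, giving N_k = 1 + N_{k-1}^2.
  N_0 = 1
  Explicitly: c1.
So there is exactly 1 ground term available for substitution.
Each of y, x, w ranges independently over the available ground terms, and distinct assignments produce distinct instances.
Number of ground instances = 1^3 = 1.

1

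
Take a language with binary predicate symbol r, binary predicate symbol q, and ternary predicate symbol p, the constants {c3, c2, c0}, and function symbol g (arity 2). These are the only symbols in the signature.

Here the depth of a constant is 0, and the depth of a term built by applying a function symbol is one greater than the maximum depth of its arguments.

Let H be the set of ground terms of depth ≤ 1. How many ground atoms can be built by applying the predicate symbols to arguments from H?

First count ground terms of depth ≤ 1.
Let N_k count ground terms of depth at most k. Each non-constant term of depth ≤ k is some function symbol applied to depth-≤(k−1) arguments, giving N_k = 3 + N_{k-1}^2.
N_0 = 3
N_1 = 3 + 3^2 = 12
Explicitly: c3, c2, c0, g(c3, c3), g(c3, c2), g(c3, c0), g(c2, c3), g(c2, c2), g(c2, c0), g(c0, c3), g(c0, c2), g(c0, c0).
So |H| = 12.
Ground atoms are formed by filling each argument slot of a predicate with a term from H, so an r-ary predicate gives |H|^r atoms:
  r: 12^2 = 144;  q: 12^2 = 144;  p: 12^3 = 1728
Total ground atoms: 144 + 144 + 1728 = 2016.

2016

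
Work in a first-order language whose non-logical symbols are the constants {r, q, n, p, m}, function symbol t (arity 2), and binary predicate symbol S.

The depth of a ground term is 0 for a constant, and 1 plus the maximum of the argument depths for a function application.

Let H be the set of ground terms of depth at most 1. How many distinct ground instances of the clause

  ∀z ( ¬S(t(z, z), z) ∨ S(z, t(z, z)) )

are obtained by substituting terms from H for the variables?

Ground terms of depth ≤ 1:
  Write N_k for the number of ground terms of depth ≤ k. A term of depth ≤ k is either a constant or a function symbol applied to arguments of depth ≤ k−1, so N_k = 5 + N_{k-1}^2.
  N_0 = 5
  N_1 = 5 + 5^2 = 30
So there are 30 ground terms available for substitution.
The body mentions the single quantified variable z; since ground terms form a free algebra, no two substitutions collapse to the same formula.
Number of ground instances = 30.

30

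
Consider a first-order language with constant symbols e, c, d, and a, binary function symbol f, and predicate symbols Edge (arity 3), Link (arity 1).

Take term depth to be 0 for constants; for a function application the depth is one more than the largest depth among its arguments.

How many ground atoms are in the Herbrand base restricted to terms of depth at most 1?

First count ground terms of depth ≤ 1.
Count level by level. With function symbols f/2, the terms of depth ≤ k are the 4 constants together with each function applied to depth-≤(k−1) tuples, so N_k = 4 + N_{k-1}^2.
N_0 = 4
N_1 = 4 + 4^2 = 20
So |H| = 20.
A ground atom is a predicate applied to a tuple of terms from H, so the count is the sum over predicates of |H|^arity:
  Edge: 20^3 = 8000;  Link: 20
Total ground atoms: 8000 + 20 = 8020.

8020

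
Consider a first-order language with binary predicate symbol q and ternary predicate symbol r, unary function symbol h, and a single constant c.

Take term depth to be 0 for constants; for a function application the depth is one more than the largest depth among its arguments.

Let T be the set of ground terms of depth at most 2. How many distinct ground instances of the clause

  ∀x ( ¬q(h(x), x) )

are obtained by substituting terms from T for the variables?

Ground terms of depth ≤ 2:
  If N_k denotes the number of depth-≤k ground terms, the 1 constant gives N_0 = 1, and each function symbol of arity r contributes N_{k-1}^r new terms at level k: N_k = 1 + N_{k-1}.
  N_0 = 1
  N_1 = 1 + 1 = 2
  N_2 = 1 + 2 = 3
So there are 3 ground terms available for substitution.
There is 1 variable to instantiate (x),  occurring in at least one literal, so different choices give different ground instances.
Number of ground instances = 3.

3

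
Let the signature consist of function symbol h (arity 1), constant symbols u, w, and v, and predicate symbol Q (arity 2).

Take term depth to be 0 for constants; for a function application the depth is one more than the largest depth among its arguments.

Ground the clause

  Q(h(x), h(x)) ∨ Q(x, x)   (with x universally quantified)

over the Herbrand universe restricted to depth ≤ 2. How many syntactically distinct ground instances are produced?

Ground terms of depth ≤ 2:
  If N_k denotes the number of depth-≤k ground terms, the 3 constants give N_0 = 3, and each function symbol of arity r contributes N_{k-1}^r new terms at level k: N_k = 3 + N_{k-1}.
  N_0 = 3
  N_1 = 3 + 3 = 6
  N_2 = 3 + 6 = 9
So there are 9 ground terms available for substitution.
The clause has 1 distinct variable (x), which appears in the body. In the free term algebra distinct substitutions yield syntactically distinct ground instances.
Number of ground instances = 9.

9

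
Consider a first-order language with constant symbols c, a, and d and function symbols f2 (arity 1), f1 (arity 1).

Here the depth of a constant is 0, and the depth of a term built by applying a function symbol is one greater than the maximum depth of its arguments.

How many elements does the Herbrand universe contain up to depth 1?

9

Count level by level. With function symbols f2/1, f1/1, the terms of depth ≤ k are the 3 constants together with each function applied to depth-≤(k−1) tuples, so N_k = 3 + N_{k-1} + N_{k-1}.
N_0 = 3
N_1 = 3 + 3 + 3 = 9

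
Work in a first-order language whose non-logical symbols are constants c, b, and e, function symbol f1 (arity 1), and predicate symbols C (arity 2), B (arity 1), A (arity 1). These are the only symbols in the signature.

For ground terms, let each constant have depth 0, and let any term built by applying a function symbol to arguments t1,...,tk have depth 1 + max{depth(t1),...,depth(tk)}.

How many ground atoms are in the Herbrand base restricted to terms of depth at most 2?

First count ground terms of depth ≤ 2.
Write N_k for the number of ground terms of depth ≤ k. A term of depth ≤ k is either a constant or a function symbol applied to arguments of depth ≤ k−1, so N_k = 3 + N_{k-1}.
N_0 = 3
N_1 = 3 + 3 = 6
N_2 = 3 + 6 = 9
Explicitly: c, b, e, f1(c), f1(b), f1(e), f1(f1(c)), f1(f1(b)), f1(f1(e)).
So |H| = 9.
For each predicate symbol, the number of ground atoms is |H| raised to its arity; summing:
  C: 9^2 = 81;  B: 9;  A: 9
Total ground atoms: 81 + 9 + 9 = 99.

99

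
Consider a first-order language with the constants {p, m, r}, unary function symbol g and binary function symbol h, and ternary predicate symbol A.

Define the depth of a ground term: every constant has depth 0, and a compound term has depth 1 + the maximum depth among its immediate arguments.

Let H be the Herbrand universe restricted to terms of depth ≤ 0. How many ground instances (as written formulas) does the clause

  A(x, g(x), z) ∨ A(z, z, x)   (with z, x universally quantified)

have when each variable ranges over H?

9

Ground terms of depth ≤ 0:
  Count level by level. With function symbols g/1, h/2, the terms of depth ≤ k are the 3 constants together with each function applied to depth-≤(k−1) tuples, so N_k = 3 + N_{k-1} + N_{k-1}^2.
  N_0 = 3
  Explicitly: p, m, r.
So there are 3 ground terms available for substitution.
Each of z, x ranges independently over the available ground terms, and distinct assignments produce distinct instances.
Number of ground instances = 3^2 = 9.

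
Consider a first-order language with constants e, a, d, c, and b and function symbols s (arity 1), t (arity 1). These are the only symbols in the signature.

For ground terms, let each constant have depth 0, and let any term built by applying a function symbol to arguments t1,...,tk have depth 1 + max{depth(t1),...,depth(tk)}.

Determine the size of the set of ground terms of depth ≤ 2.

35

Write N_k for the number of ground terms of depth ≤ k. A term of depth ≤ k is either a constant or a function symbol applied to arguments of depth ≤ k−1, so N_k = 5 + N_{k-1} + N_{k-1}.
N_0 = 5
N_1 = 5 + 5 + 5 = 15
N_2 = 5 + 15 + 15 = 35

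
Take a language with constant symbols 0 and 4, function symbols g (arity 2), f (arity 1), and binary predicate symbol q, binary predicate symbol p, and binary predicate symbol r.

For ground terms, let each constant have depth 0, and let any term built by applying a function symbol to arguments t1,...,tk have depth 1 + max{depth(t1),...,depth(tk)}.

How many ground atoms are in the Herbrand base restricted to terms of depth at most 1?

First count ground terms of depth ≤ 1.
Count level by level. With function symbols g/2, f/1, the terms of depth ≤ k are the 2 constants together with each function applied to depth-≤(k−1) tuples, so N_k = 2 + N_{k-1}^2 + N_{k-1}.
N_0 = 2
N_1 = 2 + 2^2 + 2 = 8
Explicitly: 0, 4, g(0, 0), g(0, 4), g(4, 0), g(4, 4), f(0), f(4).
So |H| = 8.
For each predicate symbol, the number of ground atoms is |H| raised to its arity; summing:
  q: 8^2 = 64;  p: 8^2 = 64;  r: 8^2 = 64
Total ground atoms: 64 + 64 + 64 = 192.

192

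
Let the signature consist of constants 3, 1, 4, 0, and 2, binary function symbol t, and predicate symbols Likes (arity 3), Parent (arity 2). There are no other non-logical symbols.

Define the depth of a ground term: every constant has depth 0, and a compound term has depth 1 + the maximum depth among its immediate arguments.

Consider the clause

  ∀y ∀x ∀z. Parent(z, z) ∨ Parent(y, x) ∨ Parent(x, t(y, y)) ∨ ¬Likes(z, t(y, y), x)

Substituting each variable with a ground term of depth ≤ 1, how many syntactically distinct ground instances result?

Ground terms of depth ≤ 1:
  Let N_k count ground terms of depth at most k. Each non-constant term of depth ≤ k is some function symbol applied to depth-≤(k−1) arguments, giving N_k = 5 + N_{k-1}^2.
  N_0 = 5
  N_1 = 5 + 5^2 = 30
So there are 30 ground terms available for substitution.
There are 3 variables to instantiate (y, x, z), each occurring in at least one literal, so different choices give different ground instances.
Number of ground instances = 30^3 = 27000.

27000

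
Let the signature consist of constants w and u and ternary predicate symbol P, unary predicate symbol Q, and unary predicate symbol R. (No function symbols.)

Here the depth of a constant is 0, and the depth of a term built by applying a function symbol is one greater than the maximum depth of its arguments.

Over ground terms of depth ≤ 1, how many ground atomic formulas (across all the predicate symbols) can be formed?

12

First count ground terms of depth ≤ 1.
With no function symbols every ground term is a constant, so there are exactly 2 ground terms at every depth bound.
N_0 = 2
N_1 = 2
Explicitly: w, u.
So |H| = 2.
A ground atom is a predicate applied to a tuple of terms from H, so the count is the sum over predicates of |H|^arity:
  P: 2^3 = 8;  Q: 2;  R: 2
Total ground atoms: 8 + 2 + 2 = 12.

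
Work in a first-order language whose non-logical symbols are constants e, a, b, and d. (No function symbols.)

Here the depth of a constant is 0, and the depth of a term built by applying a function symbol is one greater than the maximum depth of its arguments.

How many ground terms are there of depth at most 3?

With no function symbols every ground term is a constant, so there are exactly 4 ground terms at every depth bound.
N_0 = 4
N_1 = 4
N_2 = 4
N_3 = 4

4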